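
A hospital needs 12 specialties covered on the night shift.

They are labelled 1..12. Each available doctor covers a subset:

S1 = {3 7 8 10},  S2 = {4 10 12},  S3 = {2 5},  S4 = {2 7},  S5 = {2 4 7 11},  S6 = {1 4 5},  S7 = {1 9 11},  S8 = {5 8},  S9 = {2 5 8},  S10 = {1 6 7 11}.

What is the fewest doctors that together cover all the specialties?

5

S1 and S2 and S7 and S9 and S10 together: S1 ∪ S2 ∪ S7 ∪ S9 ∪ S10 = {1, 2, 3, 4, 5, 6, 7, 8, 9, 10, 11, 12} — every specialty is covered.
No 4 of the 10 doctors cover everything (all 210 combinations miss at least one specialty), so 5 is optimal.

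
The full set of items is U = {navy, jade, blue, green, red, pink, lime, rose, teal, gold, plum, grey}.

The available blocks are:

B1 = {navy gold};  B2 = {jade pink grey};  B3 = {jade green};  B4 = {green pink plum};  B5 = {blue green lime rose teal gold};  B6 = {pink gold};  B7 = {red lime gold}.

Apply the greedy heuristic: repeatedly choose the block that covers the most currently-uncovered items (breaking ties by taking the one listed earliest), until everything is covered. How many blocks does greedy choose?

Greedy: pick B5 (covers 6 new) → pick B2 (covers 3 new) → pick B1 (covers 1 new) → pick B4 (covers 1 new) → pick B7 (covers 1 new). Total picks: 5.

5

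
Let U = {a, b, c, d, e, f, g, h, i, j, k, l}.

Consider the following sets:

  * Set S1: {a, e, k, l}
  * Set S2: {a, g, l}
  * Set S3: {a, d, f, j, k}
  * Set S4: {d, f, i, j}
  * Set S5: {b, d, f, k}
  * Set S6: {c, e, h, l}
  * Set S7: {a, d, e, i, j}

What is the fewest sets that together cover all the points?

Take {S2, S4, S5, S6}. Their union is {a, b, c, d, e, f, g, h, i, j, k, l}, which is all 12 points.
Only S2 contains g, so S2 is forced; the remaining 9 points need at least 3 more sets (each remaining set adds at most 4) — so at least 4 sets are needed, and 4 is optimal.

4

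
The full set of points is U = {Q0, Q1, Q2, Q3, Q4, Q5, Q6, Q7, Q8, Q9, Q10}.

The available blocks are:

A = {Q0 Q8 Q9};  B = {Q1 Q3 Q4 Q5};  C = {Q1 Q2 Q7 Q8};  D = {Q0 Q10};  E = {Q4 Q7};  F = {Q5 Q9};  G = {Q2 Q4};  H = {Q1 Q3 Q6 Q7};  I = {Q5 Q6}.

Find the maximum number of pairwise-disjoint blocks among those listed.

4

D, F, G, H are pairwise disjoint (D={Q0,Q10}; F={Q5,Q9}; G={Q2,Q4}; H={Q1,Q3,Q6,Q7}).
Every remaining block overlaps one of these, and no 5 of the listed blocks are pairwise disjoint, so 4 is the maximum.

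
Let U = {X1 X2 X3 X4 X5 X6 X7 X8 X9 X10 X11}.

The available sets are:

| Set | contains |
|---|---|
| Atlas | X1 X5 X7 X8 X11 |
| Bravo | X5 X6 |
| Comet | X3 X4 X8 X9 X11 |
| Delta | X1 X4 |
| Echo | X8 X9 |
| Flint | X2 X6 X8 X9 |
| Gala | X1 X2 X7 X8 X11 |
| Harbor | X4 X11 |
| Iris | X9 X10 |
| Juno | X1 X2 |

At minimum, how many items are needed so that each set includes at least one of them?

H = {X2, X4, X5, X9} meets every set (each contains at least one member of H), and |H| = 4.
The sets Bravo, Harbor, Iris, Juno are pairwise disjoint, so any hitting set needs a separate item for each — at least 4. Hence 4 is optimal.

4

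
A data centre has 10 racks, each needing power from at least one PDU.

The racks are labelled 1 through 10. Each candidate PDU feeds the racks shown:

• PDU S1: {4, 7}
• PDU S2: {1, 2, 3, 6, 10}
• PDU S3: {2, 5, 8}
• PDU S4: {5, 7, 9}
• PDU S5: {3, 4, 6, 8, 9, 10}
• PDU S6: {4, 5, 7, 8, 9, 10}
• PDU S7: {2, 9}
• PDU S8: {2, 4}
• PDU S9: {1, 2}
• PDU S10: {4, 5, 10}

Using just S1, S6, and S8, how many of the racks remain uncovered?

Union of S1, S6, S8 = {2, 4, 5, 7, 8, 9, 10}.
Not covered: 1, 3, 6 — 3 racks.

3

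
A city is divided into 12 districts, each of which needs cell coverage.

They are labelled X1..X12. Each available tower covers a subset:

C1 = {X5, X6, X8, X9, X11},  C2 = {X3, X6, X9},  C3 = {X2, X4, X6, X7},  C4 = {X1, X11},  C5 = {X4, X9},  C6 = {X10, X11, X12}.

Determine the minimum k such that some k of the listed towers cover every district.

5

Take {C1, C2, C3, C4, C6}. Their union is {X1, X2, X3, X4, X5, X6, X7, X8, X9, X10, X11, X12}, which is all 12 districts.
No 4 of the 6 towers cover everything (all 15 combinations miss at least one district), so 5 is optimal.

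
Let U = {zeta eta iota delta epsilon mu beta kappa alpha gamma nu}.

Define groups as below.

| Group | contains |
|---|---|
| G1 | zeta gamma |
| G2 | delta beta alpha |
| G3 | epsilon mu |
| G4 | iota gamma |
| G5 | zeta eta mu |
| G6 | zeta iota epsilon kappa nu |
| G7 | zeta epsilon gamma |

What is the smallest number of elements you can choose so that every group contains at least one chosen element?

4

H = {zeta, iota, delta, epsilon} meets every group (each contains at least one member of H), and |H| = 4.
No choice of 3 elements meets every group, so 4 is the minimum.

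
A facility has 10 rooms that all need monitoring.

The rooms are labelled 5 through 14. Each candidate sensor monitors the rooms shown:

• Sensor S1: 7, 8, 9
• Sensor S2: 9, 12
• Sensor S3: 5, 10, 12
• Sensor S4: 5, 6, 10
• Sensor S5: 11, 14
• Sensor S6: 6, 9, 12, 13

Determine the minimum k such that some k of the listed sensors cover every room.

S1 and S3 and S5 and S6 together: S1 ∪ S3 ∪ S5 ∪ S6 = {5, 6, 7, 8, 9, 10, 11, 12, 13, 14} — every room is covered.
Only S1 contains 7, so S1 is forced; the remaining 7 rooms need at least 3 more sensors (each remaining sensor adds at most 3) — so at least 4 sensors are needed, and 4 is optimal.

4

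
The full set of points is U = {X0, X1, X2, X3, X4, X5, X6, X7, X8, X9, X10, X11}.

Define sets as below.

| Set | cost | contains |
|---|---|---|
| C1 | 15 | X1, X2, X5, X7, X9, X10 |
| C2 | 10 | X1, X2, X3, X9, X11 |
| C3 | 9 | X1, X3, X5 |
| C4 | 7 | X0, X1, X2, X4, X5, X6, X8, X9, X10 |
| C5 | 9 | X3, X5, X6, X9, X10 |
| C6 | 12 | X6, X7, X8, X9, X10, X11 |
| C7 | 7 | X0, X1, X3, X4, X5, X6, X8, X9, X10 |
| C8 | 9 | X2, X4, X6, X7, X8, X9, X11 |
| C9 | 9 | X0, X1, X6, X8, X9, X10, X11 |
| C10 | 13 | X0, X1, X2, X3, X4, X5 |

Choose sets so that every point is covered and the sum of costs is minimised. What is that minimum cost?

C7, C8 together cover every point (C7 ∪ C8 = {X0, X1, X2, X3, X4, X5, X6, X7, X8, X9, X10, X11}); total cost 7 + 9 = 16.
The greedy pick C4, C8, C7 costs 23; no covering selection beats 16.

16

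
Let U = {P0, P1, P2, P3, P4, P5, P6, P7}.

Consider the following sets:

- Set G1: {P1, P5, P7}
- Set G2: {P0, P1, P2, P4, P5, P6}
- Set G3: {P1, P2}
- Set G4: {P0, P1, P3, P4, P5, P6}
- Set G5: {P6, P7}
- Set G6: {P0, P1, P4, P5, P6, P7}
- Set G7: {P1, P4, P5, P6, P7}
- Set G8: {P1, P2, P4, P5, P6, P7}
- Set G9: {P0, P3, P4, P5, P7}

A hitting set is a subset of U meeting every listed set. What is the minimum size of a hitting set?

H = {P1, P7} meets every set (each contains at least one member of H), and |H| = 2.
The sets G3, G5 are pairwise disjoint, so any hitting set needs a separate item for each — at least 2. Hence 2 is optimal.

2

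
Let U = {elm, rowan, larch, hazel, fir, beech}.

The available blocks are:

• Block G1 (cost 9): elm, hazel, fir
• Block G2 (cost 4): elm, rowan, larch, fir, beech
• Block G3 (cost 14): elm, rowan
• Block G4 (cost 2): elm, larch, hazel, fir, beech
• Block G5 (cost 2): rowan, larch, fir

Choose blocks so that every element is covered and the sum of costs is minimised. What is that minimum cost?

4

G4, G5 together cover every element (G4 ∪ G5 = {elm, rowan, larch, hazel, fir, beech}); total cost 2 + 2 = 4.
No covering selection has total cost below 4.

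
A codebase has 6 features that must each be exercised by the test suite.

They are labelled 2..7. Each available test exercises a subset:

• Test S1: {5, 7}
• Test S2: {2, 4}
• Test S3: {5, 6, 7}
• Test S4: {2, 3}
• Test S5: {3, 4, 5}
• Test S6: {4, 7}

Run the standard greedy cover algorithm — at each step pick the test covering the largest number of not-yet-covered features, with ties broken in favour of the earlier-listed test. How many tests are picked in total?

3

Greedy: pick S3 (covers 3 new) → pick S2 (covers 2 new) → pick S4 (covers 1 new). Total picks: 3.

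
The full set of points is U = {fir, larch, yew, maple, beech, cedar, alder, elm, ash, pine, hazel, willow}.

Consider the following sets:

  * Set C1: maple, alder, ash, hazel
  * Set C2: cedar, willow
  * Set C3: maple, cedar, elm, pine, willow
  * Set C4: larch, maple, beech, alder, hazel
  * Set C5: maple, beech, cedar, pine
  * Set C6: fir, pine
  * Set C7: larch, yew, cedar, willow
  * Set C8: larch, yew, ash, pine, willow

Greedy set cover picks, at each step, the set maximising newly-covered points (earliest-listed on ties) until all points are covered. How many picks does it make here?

4

Greedy: pick C3 (covers 5 new) → pick C4 (covers 4 new) → pick C8 (covers 2 new) → pick C6 (covers 1 new). Total picks: 4.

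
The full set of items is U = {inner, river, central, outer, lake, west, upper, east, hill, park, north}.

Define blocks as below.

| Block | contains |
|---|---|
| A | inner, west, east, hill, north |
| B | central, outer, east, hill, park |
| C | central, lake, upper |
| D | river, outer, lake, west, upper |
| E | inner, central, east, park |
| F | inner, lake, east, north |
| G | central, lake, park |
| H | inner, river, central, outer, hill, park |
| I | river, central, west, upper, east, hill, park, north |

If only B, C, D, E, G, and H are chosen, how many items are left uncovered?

1

Union of B, C, D, E, G, H = {inner, river, central, outer, lake, west, upper, east, hill, park}.
Not covered: north — 1 item.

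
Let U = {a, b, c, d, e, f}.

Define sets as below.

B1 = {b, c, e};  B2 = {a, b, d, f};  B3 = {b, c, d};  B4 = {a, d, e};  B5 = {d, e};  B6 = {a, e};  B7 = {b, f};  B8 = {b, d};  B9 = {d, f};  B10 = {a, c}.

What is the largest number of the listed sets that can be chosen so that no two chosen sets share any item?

B5, B7, B10 are pairwise disjoint (B5={d,e}; B7={b,f}; B10={a,c}).
Every remaining set overlaps one of these, and no 4 of the listed sets are pairwise disjoint, so 3 is the maximum.

3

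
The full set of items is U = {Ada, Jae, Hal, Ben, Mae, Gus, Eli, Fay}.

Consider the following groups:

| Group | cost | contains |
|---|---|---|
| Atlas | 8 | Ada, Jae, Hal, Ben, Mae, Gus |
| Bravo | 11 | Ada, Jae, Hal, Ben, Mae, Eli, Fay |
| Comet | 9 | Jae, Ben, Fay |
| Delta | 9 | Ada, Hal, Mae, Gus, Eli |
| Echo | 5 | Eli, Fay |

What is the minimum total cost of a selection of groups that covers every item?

Atlas, Echo together cover every item (Atlas ∪ Echo = {Ada, Jae, Hal, Ben, Mae, Gus, Eli, Fay}); total cost 8 + 5 = 13.
No covering selection has total cost below 13.

13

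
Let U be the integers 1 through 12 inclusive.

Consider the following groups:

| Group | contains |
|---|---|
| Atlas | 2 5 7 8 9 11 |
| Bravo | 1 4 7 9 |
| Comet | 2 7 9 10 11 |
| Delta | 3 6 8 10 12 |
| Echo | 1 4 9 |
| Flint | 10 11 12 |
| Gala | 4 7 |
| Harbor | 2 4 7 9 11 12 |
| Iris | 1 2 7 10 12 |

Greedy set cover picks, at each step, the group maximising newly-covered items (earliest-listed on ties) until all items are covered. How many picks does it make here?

3

Greedy: pick Atlas (covers 6 new) → pick Delta (covers 4 new) → pick Bravo (covers 2 new). Total picks: 3.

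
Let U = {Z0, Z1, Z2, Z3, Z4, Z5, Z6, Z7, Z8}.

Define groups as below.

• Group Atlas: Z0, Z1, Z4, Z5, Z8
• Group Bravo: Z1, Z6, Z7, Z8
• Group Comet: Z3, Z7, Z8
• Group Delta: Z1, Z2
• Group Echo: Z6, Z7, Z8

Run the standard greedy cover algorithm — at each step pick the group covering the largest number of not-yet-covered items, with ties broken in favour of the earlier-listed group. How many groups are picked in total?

4

Greedy: pick Atlas (covers 5 new) → pick Bravo (covers 2 new) → pick Comet (covers 1 new) → pick Delta (covers 1 new). Total picks: 4.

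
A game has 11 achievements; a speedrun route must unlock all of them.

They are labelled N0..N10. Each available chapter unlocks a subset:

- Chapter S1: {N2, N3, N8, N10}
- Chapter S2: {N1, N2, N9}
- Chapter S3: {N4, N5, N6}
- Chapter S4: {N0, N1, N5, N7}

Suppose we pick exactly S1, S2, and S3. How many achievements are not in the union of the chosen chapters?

2

Union of S1, S2, S3 = {N1, N2, N3, N4, N5, N6, N8, N9, N10}.
Not covered: N0, N7 — 2 achievements.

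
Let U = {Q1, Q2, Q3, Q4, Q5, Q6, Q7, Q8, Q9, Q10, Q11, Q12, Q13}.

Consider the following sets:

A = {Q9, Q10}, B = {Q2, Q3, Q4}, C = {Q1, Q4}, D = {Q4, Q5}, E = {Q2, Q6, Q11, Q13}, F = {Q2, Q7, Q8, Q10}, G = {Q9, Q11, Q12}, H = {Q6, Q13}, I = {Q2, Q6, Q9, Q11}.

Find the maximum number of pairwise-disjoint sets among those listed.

C, F, G, H are pairwise disjoint (C={Q1,Q4}; F={Q2,Q7,Q8,Q10}; G={Q9,Q11,Q12}; H={Q6,Q13}).
Every remaining set overlaps one of these, and no 5 of the listed sets are pairwise disjoint, so 4 is the maximum.

4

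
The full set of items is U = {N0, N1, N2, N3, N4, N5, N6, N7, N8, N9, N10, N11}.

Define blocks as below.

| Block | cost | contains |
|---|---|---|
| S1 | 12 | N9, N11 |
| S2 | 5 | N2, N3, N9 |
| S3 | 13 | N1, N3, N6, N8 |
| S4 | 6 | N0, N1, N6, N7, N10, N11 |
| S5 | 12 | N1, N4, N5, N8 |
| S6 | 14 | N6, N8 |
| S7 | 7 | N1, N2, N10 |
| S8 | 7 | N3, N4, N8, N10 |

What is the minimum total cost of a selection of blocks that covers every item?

23

S2, S4, S5 together cover every item (S2 ∪ S4 ∪ S5 = {N0, N1, N2, N3, N4, N5, N6, N7, N8, N9, N10, N11}); total cost 5 + 6 + 12 = 23.
The greedy pick S4, S2, S8, S5 costs 30; no covering selection beats 23.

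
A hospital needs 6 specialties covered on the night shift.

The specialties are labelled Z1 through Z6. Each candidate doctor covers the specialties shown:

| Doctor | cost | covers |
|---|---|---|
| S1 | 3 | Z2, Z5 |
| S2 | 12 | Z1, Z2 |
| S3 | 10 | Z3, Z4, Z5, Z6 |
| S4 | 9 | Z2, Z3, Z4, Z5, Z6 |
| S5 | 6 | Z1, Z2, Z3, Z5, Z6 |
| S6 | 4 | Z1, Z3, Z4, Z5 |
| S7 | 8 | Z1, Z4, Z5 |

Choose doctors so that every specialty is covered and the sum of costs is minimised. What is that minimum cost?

10

S5, S6 together cover every specialty (S5 ∪ S6 = {Z1, Z2, Z3, Z4, Z5, Z6}); total cost 6 + 4 = 10.
The greedy pick S6, S1, S5 costs 13; no covering selection beats 10.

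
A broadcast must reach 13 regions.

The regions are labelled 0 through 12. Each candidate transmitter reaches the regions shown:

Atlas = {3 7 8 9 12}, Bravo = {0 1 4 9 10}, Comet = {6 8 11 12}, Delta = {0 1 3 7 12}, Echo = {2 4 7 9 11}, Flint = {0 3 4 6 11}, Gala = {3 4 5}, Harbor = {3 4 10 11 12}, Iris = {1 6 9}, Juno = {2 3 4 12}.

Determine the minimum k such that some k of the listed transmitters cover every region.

4

Take {Bravo, Comet, Echo, Gala}. Their union is {0, 1, 2, 3, 4, 5, 6, 7, 8, 9, 10, 11, 12}, which is all 13 regions.
Only Gala contains 5, so Gala is forced; the remaining 10 regions need at least 3 more transmitters (each remaining transmitter adds at most 4) — so at least 4 transmitters are needed, and 4 is optimal.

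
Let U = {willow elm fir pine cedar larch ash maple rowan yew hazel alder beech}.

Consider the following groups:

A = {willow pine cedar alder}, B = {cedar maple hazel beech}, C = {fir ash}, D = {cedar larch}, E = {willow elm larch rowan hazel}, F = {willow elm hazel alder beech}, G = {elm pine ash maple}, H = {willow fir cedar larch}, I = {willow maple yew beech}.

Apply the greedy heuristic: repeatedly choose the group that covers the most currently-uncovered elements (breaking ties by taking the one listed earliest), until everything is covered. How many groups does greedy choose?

4

Greedy: pick E (covers 5 new) → pick A (covers 3 new) → pick I (covers 3 new) → pick C (covers 2 new). Total picks: 4.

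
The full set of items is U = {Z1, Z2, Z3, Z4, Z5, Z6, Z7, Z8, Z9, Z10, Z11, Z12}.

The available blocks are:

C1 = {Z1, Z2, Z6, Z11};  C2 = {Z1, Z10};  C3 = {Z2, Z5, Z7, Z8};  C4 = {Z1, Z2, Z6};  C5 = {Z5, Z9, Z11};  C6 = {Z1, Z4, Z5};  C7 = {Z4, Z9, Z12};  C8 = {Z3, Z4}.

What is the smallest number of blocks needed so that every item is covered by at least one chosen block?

C1, C2, C3, C7, and C8 cover everything between them: the union {Z1, Z2, Z3, Z4, Z5, Z6, Z7, Z8, Z9, Z10, Z11, Z12} is all of U.
No 4 of the 8 blocks cover everything (all 70 combinations miss at least one item), so 5 is optimal.

5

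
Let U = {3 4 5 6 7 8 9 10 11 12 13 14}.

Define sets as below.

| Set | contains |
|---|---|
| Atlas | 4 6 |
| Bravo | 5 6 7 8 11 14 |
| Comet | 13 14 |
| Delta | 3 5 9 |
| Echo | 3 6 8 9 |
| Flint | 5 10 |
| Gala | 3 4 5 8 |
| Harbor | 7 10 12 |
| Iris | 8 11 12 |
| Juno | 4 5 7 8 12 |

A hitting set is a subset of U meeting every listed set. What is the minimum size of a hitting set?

The 4 elements {5, 6, 12, 14} hit every set.
The sets Atlas, Comet, Flint, Iris are pairwise disjoint, so any hitting set needs a separate element for each — at least 4. Hence 4 is optimal.

4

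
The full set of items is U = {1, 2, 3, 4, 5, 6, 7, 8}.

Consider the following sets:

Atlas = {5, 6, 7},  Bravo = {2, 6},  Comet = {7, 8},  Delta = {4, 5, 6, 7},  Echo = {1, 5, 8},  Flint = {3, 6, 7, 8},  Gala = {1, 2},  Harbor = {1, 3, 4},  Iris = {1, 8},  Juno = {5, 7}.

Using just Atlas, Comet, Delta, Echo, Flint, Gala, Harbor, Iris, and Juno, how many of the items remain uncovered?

Union of Atlas, Comet, Delta, Echo, Flint, Gala, Harbor, Iris, Juno = {1, 2, 3, 4, 5, 6, 7, 8} — that's every item, so 0 are uncovered.

0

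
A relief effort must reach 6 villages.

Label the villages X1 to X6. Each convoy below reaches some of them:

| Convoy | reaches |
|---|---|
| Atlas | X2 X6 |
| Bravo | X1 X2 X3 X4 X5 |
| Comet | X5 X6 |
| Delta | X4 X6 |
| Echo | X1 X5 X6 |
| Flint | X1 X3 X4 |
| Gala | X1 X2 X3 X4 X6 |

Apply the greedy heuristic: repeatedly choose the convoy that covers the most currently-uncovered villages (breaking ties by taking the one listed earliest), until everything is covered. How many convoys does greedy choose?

2

Greedy: pick Bravo (covers 5 new) → pick Atlas (covers 1 new). Total picks: 2.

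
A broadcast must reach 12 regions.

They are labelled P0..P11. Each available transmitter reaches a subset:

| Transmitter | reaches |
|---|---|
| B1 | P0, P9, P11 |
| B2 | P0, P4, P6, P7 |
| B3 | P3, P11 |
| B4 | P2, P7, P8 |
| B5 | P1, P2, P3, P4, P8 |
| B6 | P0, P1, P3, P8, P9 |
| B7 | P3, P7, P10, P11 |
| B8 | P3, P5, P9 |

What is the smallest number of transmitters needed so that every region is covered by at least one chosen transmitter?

Take {B2, B5, B7, B8}. Their union is {P0, P1, P2, P3, P4, P5, P6, P7, P8, P9, P10, P11}, which is all 12 regions.
Only B8 contains P5, so B8 is forced; the remaining 9 regions need at least 3 more transmitters (each remaining transmitter adds at most 4) — so at least 4 transmitters are needed, and 4 is optimal.

4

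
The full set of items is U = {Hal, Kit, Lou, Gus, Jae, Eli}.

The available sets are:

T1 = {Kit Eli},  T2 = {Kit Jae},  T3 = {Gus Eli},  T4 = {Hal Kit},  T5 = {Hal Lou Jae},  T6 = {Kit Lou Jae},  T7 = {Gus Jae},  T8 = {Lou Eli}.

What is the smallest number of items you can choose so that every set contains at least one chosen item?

3

H = {Hal, Jae, Eli} meets every set (each contains at least one member of H), and |H| = 3.
The sets T4, T7, T8 are pairwise disjoint, so any hitting set needs a separate item for each — at least 3. Hence 3 is optimal.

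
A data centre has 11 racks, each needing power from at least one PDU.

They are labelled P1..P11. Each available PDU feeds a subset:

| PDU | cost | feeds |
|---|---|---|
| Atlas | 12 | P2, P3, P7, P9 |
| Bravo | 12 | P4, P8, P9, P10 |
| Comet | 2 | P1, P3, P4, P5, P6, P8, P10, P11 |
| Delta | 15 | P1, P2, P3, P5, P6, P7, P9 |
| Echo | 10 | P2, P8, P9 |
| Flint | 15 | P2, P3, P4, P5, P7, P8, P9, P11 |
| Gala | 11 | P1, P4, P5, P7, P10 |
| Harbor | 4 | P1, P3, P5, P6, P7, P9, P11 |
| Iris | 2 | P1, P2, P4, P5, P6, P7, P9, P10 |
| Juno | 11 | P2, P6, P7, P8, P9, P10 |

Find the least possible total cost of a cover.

Comet, Iris together cover every rack (Comet ∪ Iris = {P1, P2, P3, P4, P5, P6, P7, P8, P9, P10, P11}); total cost 2 + 2 = 4.
No covering selection has total cost below 4.

4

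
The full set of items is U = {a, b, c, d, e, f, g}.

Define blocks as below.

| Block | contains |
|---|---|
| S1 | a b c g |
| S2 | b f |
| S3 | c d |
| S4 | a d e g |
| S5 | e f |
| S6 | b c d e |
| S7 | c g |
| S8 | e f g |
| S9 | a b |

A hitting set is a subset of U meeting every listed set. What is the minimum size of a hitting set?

H = {a, c, f} meets every block (each contains at least one member of H), and |H| = 3.
The blocks S5, S7, S9 are pairwise disjoint, so any hitting set needs a separate item for each — at least 3. Hence 3 is optimal.

3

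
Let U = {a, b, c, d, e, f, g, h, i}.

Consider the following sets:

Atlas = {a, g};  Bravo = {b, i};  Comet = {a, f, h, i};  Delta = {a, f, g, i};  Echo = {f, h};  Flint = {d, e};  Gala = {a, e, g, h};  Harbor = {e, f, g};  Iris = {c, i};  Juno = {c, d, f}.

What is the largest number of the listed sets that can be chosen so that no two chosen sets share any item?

Atlas, Echo, Flint, Iris are pairwise disjoint (Atlas={a,g}; Echo={f,h}; Flint={d,e}; Iris={c,i}).
Every remaining set overlaps one of these, and no 5 of the listed sets are pairwise disjoint, so 4 is the maximum.

4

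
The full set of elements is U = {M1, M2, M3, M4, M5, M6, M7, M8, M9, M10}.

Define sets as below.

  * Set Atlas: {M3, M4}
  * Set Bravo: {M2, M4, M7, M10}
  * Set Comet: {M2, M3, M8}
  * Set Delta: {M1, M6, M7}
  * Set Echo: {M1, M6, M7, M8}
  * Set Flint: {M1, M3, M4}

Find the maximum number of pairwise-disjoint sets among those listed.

Atlas, Delta are pairwise disjoint (Atlas={M3,M4}; Delta={M1,M6,M7}).
Every remaining set overlaps one of these, and no 3 of the listed sets are pairwise disjoint, so 2 is the maximum.

2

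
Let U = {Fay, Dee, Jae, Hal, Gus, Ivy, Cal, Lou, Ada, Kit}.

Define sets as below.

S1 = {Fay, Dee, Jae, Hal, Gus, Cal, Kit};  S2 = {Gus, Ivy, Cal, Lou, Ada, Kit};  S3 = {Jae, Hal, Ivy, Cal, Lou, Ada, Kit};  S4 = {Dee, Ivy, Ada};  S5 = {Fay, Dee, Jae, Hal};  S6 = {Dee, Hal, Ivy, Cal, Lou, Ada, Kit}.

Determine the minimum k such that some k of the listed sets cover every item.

2

S2 and S5 cover everything between them: the union {Fay, Dee, Jae, Hal, Gus, Ivy, Cal, Lou, Ada, Kit} is all of U.
No single set has all 10 items (the largest, S1, has 7), so 2 is optimal.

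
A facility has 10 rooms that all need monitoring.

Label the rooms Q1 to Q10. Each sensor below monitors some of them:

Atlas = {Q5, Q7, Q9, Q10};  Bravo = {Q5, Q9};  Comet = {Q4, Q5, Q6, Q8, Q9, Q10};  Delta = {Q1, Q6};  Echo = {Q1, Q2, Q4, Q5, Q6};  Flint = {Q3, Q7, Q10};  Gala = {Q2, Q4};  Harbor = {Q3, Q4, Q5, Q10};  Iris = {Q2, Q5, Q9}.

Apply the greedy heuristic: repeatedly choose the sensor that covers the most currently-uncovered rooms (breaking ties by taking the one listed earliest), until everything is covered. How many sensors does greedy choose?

3

Greedy: pick Comet (covers 6 new) → pick Echo (covers 2 new) → pick Flint (covers 2 new). Total picks: 3.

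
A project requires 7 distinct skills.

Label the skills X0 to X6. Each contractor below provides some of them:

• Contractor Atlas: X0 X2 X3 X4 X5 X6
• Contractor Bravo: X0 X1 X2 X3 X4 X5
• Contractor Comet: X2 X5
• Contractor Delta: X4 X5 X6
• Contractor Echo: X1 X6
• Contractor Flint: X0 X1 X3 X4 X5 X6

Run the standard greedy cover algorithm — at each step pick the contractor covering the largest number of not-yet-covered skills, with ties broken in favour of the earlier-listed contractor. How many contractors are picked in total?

2

Greedy: pick Atlas (covers 6 new) → pick Bravo (covers 1 new). Total picks: 2.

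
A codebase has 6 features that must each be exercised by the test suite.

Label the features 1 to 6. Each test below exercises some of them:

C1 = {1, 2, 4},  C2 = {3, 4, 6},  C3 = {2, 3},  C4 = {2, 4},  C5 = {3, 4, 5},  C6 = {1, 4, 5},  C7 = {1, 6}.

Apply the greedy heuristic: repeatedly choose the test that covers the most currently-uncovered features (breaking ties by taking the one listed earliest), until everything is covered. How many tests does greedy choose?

3

Greedy: pick C1 (covers 3 new) → pick C2 (covers 2 new) → pick C5 (covers 1 new). Total picks: 3.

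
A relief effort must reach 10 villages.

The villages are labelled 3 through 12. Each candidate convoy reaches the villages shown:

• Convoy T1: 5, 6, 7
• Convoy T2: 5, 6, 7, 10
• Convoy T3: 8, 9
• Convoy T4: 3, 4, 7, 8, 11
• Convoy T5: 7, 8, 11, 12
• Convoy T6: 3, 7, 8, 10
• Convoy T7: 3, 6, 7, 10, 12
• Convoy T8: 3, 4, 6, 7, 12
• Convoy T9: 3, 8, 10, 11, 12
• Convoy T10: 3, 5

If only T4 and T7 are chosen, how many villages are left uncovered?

2

Union of T4, T7 = {3, 4, 6, 7, 8, 10, 11, 12}.
Not covered: 5, 9 — 2 villages.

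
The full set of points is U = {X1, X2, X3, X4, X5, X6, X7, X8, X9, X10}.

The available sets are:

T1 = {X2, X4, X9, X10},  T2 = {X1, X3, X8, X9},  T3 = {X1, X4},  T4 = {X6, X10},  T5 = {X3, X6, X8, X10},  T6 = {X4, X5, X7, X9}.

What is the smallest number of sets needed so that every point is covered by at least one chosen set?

4

T1 and T2 and T5 and T6 together: T1 ∪ T2 ∪ T5 ∪ T6 = {X1, X2, X3, X4, X5, X6, X7, X8, X9, X10} — every point is covered.
No 3 of the 6 sets cover everything (all 20 combinations miss at least one point), so 4 is optimal.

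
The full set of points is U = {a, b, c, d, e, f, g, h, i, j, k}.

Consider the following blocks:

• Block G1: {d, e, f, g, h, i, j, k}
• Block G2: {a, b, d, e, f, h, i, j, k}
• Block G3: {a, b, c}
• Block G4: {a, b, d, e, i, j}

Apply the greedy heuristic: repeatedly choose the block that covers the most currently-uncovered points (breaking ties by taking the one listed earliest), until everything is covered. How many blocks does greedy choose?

3

Greedy: pick G2 (covers 9 new) → pick G1 (covers 1 new) → pick G3 (covers 1 new). Total picks: 3.
(The true minimum cover uses only 2 blocks, so greedy is not optimal here.)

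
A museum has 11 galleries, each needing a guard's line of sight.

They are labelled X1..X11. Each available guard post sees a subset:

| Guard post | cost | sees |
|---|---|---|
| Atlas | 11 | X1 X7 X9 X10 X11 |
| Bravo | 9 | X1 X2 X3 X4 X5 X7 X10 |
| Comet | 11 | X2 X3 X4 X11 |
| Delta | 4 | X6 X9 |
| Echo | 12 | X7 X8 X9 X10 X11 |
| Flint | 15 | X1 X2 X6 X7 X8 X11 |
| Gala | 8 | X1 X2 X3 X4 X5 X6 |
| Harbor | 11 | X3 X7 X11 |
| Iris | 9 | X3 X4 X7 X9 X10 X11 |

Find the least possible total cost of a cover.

Echo, Gala together cover every gallery (Echo ∪ Gala = {X1, X2, X3, X4, X5, X6, X7, X8, X9, X10, X11}); total cost 12 + 8 = 20.
The greedy pick Bravo, Delta, Echo costs 25; no covering selection beats 20.

20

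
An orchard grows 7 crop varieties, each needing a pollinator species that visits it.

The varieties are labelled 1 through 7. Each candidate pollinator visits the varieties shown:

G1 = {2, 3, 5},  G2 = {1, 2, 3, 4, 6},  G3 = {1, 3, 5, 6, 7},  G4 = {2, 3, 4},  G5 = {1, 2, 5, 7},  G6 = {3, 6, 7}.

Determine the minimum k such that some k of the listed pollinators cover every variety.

G2 and G3 together: G2 ∪ G3 = {1, 2, 3, 4, 5, 6, 7} — every variety is covered.
No single pollinator has all 7 varieties (the largest, G2, has 5), so 2 is optimal.

2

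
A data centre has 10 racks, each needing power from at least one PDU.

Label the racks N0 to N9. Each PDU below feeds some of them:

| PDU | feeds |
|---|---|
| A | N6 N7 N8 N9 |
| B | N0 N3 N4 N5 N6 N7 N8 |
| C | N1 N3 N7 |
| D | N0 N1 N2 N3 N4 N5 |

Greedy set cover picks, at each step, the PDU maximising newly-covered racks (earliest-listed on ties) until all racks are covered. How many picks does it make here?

Greedy: pick B (covers 7 new) → pick D (covers 2 new) → pick A (covers 1 new). Total picks: 3.
(The true minimum cover uses only 2 PDUs, so greedy is not optimal here.)

3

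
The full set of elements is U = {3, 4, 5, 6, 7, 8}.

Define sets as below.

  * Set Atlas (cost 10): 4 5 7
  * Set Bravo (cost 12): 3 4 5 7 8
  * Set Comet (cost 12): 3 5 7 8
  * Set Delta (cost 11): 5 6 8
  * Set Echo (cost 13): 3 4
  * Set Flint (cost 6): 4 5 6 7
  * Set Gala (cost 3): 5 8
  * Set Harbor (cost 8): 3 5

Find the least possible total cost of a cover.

Flint, Gala, Harbor together cover every element (Flint ∪ Gala ∪ Harbor = {3, 4, 5, 6, 7, 8}); total cost 6 + 3 + 8 = 17.
No covering selection has total cost below 17.

17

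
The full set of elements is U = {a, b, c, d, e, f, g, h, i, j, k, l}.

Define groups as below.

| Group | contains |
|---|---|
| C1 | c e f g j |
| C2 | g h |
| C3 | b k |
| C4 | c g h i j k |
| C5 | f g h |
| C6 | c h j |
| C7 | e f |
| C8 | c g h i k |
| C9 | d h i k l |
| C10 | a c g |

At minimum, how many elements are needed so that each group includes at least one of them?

Take T = {f, g, h, k}. Each listed group contains at least one of these, so T is a hitting set of size 4.
No choice of 3 elements meets every group, so 4 is the minimum.

4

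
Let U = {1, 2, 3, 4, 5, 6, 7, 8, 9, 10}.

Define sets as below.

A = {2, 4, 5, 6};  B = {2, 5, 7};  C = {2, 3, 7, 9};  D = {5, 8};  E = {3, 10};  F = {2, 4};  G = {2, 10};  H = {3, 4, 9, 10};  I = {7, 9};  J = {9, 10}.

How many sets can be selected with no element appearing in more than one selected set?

D, E, F, I are pairwise disjoint (D={5,8}; E={3,10}; F={2,4}; I={7,9}).
Every remaining set overlaps one of these, and no 5 of the listed sets are pairwise disjoint, so 4 is the maximum.

4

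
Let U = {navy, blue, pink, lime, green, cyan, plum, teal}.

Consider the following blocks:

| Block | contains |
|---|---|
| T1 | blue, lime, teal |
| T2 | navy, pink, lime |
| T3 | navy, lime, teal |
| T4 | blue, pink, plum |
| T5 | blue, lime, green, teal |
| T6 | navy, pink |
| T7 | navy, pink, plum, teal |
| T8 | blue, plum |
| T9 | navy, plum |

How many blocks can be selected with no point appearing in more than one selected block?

2

T3, T8 are pairwise disjoint (T3={navy,lime,teal}; T8={blue,plum}).
Every remaining block overlaps one of these, and no 3 of the listed blocks are pairwise disjoint, so 2 is the maximum.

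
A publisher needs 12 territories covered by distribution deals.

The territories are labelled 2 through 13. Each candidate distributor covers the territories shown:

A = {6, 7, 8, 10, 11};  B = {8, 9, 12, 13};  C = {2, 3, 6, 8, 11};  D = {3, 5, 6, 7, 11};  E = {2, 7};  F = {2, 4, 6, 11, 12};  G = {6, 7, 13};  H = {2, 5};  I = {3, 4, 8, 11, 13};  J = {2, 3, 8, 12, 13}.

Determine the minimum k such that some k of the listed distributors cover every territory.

Take {A, B, D, F}. Their union is {2, 3, 4, 5, 6, 7, 8, 9, 10, 11, 12, 13}, which is all 12 territories.
No 3 of the 10 distributors cover everything (all 120 combinations miss at least one territory), so 4 is optimal.

4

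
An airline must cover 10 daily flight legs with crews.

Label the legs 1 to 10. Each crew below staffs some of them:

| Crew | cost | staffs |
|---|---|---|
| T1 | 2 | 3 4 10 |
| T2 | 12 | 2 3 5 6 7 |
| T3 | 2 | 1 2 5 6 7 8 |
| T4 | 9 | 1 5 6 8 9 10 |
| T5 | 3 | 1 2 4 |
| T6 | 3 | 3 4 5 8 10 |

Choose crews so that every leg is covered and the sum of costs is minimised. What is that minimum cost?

13

T1, T3, T4 together cover every leg (T1 ∪ T3 ∪ T4 = {1, 2, 3, 4, 5, 6, 7, 8, 9, 10}); total cost 2 + 2 + 9 = 13.
No covering selection has total cost below 13.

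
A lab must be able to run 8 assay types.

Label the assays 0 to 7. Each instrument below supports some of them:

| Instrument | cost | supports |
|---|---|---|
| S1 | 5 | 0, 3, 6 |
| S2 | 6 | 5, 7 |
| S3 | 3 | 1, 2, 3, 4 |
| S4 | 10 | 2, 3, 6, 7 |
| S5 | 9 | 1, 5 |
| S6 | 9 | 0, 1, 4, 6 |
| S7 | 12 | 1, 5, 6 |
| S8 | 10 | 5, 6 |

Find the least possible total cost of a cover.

14

S1, S2, S3 together cover every assay (S1 ∪ S2 ∪ S3 = {0, 1, 2, 3, 4, 5, 6, 7}); total cost 5 + 6 + 3 = 14.
No covering selection has total cost below 14.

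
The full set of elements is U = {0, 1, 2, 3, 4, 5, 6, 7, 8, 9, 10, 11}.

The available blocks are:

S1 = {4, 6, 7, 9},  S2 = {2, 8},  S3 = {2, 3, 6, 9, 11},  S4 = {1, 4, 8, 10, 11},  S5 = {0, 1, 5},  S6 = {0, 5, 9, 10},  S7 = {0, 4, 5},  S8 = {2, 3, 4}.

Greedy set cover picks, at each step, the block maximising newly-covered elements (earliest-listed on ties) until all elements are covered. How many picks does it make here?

Greedy: pick S3 (covers 5 new) → pick S4 (covers 4 new) → pick S5 (covers 2 new) → pick S1 (covers 1 new). Total picks: 4.

4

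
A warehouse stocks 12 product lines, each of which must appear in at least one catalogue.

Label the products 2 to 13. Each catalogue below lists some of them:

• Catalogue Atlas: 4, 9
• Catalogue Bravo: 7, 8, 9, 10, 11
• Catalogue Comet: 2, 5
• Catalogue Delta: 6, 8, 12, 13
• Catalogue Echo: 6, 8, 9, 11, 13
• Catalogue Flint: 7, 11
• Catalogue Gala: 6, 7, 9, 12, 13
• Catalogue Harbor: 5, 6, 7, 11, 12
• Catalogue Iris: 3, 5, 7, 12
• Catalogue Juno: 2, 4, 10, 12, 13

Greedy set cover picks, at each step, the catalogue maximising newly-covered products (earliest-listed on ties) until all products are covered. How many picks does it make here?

Greedy: pick Bravo (covers 5 new) → pick Juno (covers 4 new) → pick Harbor (covers 2 new) → pick Iris (covers 1 new). Total picks: 4.
(The true minimum cover uses only 3 catalogues, so greedy is not optimal here.)

4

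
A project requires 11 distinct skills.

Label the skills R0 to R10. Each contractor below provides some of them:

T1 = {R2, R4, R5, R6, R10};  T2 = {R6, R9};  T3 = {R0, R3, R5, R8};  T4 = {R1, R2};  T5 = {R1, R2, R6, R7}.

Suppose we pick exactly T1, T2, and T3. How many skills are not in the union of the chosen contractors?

2

Union of T1, T2, T3 = {R0, R2, R3, R4, R5, R6, R8, R9, R10}.
Not covered: R1, R7 — 2 skills.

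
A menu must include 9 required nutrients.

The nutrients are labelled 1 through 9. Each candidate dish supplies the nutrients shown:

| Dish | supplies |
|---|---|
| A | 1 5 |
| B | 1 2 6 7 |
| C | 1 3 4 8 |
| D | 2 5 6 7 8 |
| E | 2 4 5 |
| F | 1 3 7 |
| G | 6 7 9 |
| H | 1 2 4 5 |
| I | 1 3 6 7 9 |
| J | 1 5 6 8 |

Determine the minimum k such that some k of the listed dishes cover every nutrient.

3

Take {C, D, G}. Their union is {1, 2, 3, 4, 5, 6, 7, 8, 9}, which is all 9 nutrients.
No 2 of the 10 dishes cover everything (all 45 combinations miss at least one nutrient), so 3 is optimal.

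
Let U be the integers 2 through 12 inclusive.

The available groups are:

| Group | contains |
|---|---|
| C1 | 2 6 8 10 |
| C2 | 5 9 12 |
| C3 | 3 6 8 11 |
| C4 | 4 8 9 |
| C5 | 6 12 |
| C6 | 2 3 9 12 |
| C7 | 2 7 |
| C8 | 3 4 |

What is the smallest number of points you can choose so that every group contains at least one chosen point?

4

Take H = {2, 4, 6, 12}. Each listed group contains at least one of these, so H is a hitting set of size 4.
No choice of 3 points meets every group, so 4 is the minimum.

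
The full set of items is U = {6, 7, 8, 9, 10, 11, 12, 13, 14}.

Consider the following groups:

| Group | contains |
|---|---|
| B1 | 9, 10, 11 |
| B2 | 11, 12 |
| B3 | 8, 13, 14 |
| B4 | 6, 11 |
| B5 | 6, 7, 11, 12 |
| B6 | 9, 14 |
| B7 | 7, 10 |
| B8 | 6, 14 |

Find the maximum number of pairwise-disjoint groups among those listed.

3

B3, B4, B7 are pairwise disjoint (B3={8,13,14}; B4={6,11}; B7={7,10}).
Every remaining group overlaps one of these, and no 4 of the listed groups are pairwise disjoint, so 3 is the maximum.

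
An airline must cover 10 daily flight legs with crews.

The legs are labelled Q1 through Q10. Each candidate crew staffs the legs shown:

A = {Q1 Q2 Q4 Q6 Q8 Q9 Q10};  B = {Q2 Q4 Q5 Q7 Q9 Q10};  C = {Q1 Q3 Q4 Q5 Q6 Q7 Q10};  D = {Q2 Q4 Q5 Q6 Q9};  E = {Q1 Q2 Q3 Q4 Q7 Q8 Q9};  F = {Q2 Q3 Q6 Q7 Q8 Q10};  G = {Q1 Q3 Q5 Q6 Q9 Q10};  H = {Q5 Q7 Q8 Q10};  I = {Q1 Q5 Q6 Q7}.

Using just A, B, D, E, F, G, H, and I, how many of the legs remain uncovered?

0

Union of A, B, D, E, F, G, H, I = {Q1, Q2, Q3, Q4, Q5, Q6, Q7, Q8, Q9, Q10} — that's every leg, so 0 are uncovered.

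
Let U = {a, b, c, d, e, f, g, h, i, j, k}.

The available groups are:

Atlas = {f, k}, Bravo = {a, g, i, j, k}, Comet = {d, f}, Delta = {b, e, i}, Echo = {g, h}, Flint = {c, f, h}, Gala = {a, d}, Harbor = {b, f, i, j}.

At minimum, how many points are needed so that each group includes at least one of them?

4

The 4 points {a, b, f, g} hit every group.
The groups Atlas, Delta, Echo, Gala are pairwise disjoint, so any hitting set needs a separate point for each — at least 4. Hence 4 is optimal.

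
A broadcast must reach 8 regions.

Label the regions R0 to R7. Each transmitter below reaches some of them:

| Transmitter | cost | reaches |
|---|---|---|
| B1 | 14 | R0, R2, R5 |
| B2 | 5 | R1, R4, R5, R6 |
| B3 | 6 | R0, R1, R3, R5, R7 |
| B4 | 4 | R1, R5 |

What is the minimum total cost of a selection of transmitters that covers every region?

B1, B2, B3 together cover every region (B1 ∪ B2 ∪ B3 = {R0, R1, R2, R3, R4, R5, R6, R7}); total cost 14 + 5 + 6 = 25.
No covering selection has total cost below 25.

25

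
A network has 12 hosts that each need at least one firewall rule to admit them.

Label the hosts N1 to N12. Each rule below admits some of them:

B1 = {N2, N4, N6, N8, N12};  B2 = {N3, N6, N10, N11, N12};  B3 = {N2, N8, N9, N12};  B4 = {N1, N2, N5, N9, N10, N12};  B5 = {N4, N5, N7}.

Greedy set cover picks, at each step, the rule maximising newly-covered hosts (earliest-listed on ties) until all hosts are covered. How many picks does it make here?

Greedy: pick B4 (covers 6 new) → pick B1 (covers 3 new) → pick B2 (covers 2 new) → pick B5 (covers 1 new). Total picks: 4.

4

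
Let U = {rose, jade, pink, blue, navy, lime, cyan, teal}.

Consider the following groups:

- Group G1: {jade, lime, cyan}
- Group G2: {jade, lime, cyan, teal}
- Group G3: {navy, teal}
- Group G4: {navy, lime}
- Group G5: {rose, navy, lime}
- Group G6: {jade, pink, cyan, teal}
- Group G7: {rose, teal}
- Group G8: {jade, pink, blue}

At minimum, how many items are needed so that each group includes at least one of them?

3

Take H = {rose, jade, navy}. Each listed group contains at least one of these, so H is a hitting set of size 3.
The groups G4, G7, G8 are pairwise disjoint, so any hitting set needs a separate item for each — at least 3. Hence 3 is optimal.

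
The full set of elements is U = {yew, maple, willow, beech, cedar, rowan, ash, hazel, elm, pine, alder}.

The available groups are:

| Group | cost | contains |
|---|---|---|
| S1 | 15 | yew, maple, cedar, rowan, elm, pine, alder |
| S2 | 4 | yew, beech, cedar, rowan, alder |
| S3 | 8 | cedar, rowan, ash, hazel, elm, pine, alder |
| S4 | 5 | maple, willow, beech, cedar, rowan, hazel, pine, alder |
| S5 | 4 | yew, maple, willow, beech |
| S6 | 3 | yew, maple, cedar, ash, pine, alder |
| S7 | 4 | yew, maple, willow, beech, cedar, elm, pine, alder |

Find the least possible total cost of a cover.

12

S3, S7 together cover every element (S3 ∪ S7 = {yew, maple, willow, beech, cedar, rowan, ash, hazel, elm, pine, alder}); total cost 8 + 4 = 12.
No covering selection has total cost below 12.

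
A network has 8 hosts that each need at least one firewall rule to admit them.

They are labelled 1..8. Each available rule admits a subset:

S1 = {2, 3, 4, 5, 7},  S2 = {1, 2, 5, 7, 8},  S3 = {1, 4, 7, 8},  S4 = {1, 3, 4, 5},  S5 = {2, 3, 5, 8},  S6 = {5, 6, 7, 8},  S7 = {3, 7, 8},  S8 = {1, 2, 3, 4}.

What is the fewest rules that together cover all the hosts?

S6 and S8 together: S6 ∪ S8 = {1, 2, 3, 4, 5, 6, 7, 8} — every host is covered.
No single rule has all 8 hosts (the largest, S1, has 5), so 2 is optimal.

2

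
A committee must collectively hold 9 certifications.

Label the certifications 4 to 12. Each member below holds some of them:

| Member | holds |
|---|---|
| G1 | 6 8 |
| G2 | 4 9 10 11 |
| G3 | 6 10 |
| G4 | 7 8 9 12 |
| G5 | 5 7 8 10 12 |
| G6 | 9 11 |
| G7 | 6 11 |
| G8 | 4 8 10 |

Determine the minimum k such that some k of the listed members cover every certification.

3

G2 and G5 and G7 together: G2 ∪ G5 ∪ G7 = {4, 5, 6, 7, 8, 9, 10, 11, 12} — every certification is covered.
Only G5 contains 5, so G5 is forced; the remaining 4 certifications need at least 2 more members (each remaining member adds at most 3) — so at least 3 members are needed, and 3 is optimal.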